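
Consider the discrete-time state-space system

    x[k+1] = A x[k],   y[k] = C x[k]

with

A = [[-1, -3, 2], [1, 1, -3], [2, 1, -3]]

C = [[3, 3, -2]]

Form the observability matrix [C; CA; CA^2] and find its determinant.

CA = [[-4, -8, 3]]
CA^2 = [[2, 7, 7]]
Observability matrix O = [C; CA; CA^2] = [[3, 3, -2], [-4, -8, 3], [2, 7, 7]]
Expanding along the first row, det(O) = 3·((-8)·7 - 3·7) - 3·((-4)·7 - 3·2) + (-2)·((-4)·7 - (-8)·2) = 3·(-77) - 3·(-34) + (-2)·(-12) = -105
Since det(O) ≠ 0, rank(O) = 3 and the system is completely observable.

-105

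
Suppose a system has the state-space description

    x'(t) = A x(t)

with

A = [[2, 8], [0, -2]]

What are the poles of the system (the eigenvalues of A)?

det(sI - A) = s^2 - (tr A)s + det A, with tr A = 2 + (-2) = 0 and det A = 2·(-2) - 8·0 = -4 - 0 = -4.
So p(s) = det(sI - A) = s^2 - 4.
Factor s^2 - 4: two numbers with sum 0 and product -4 are 2 and -2, so s^2 - 4 = (s - 2)(s + 2).
Hence p(s) = (s - 2) (s + 2), with roots -2, 2.
At least one eigenvalue has non-negative real part, so the system is not asymptotically stable.

-2, 2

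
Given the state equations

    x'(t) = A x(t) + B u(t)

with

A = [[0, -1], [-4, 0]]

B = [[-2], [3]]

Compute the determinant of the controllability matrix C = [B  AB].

-7

AB = [[-3], [8]]
Controllability matrix C = [B  AB] = [[-2, -3], [3, 8]]
det(C) = (-2)·8 - (-3)·3 = -16 - (-9) = -7
Since det(C) ≠ 0, rank(C) = 2 and the system is completely controllable.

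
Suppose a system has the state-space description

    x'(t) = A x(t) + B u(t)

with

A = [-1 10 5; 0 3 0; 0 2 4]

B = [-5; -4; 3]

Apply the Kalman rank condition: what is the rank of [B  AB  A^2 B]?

AB = [[-20], [-12], [4]]
A^2B = [[-80], [-36], [-8]]
Controllability matrix C = [B  AB  A^2B] = [[-5, -20, -80], [-4, -12, -36], [3, 4, -8]]
The rows r1, r2, r3 of C are linearly dependent: -r1 + 2·r2 + r3 = 0 (check each entry), so rank(C) ≤ 2.
The 2×2 minor from rows 1, 2, columns 1, 2 is (-5)·(-12) - (-20)·(-4) = 60 - 80 = -20 ≠ 0, so rank(C) = 2.
rank(C) = 2 < n = 3, so the pair (A, B) is not completely controllable.

2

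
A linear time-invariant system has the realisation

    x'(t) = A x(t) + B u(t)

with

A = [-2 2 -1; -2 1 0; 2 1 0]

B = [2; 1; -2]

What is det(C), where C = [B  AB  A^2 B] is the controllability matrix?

AB = [[0], [-3], [5]]
A^2B = [[-11], [-3], [-3]]
Controllability matrix C = [B  AB  A^2B] = [[2, 0, -11], [1, -3, -3], [-2, 5, -3]]
Expanding along the first row, det(C) = 2·((-3)·(-3) - (-3)·5) - 0·(1·(-3) - (-3)·(-2)) + (-11)·(1·5 - (-3)·(-2)) = 2·24 - 0·(-9) + (-11)·(-1) = 59
Since det(C) ≠ 0, rank(C) = 3 and the system is completely controllable.

59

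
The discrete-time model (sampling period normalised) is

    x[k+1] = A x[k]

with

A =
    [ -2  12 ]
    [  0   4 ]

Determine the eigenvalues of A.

det(zI - A) = z^2 - (tr A)z + det A, with tr A = (-2) + 4 = 2 and det A = (-2)·4 - 12·0 = -8 - 0 = -8.
So p(z) = det(zI - A) = z^2 - 2z - 8.
Factor z^2 - 2z - 8: two numbers with sum 2 and product -8 are 4 and -2, so z^2 - 2z - 8 = (z - 4)(z + 2).
Hence p(z) = (z - 4) (z + 2), with roots -2, 4.

-2, 4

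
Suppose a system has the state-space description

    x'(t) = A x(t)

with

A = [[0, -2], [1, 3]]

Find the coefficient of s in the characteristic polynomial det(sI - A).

-3

For a 2×2 matrix, det(sI - A) = s^2 - (tr A)s + det A.
tr A = 3, det A = 2.
So p(s) = s^2 - 3s + 2.
The coefficient of s is -3.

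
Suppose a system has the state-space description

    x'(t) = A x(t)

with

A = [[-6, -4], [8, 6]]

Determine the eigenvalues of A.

-2, 2

det(sI - A) = s^2 - (tr A)s + det A, with tr A = (-6) + 6 = 0 and det A = (-6)·6 - (-4)·8 = -36 - (-32) = -4.
So p(s) = det(sI - A) = s^2 - 4.
Factor s^2 - 4: two numbers with sum 0 and product -4 are 2 and -2, so s^2 - 4 = (s - 2)(s + 2).
Hence p(s) = (s - 2) (s + 2), with roots -2, 2.
At least one eigenvalue has non-negative real part, so the system is not asymptotically stable.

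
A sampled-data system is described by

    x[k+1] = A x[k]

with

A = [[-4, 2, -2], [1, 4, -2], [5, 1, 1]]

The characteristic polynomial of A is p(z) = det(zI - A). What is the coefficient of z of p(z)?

-6

Expand det(zI - A) for the 3×3 matrix.
p(z) = z^3 - z^2 - 6z + 8.
(Check: constant term = det(-A) = (-1)^3 det A = 8; coefficient of z^2 = -tr A = -1.)
The coefficient of z is -6.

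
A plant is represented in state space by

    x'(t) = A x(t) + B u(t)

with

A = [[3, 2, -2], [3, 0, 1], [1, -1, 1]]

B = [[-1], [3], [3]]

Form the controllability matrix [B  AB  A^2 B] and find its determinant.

AB = [[-3], [0], [-1]]
A^2B = [[-7], [-10], [-4]]
Controllability matrix C = [B  AB  A^2B] = [[-1, -3, -7], [3, 0, -10], [3, -1, -4]]
Expanding along the first row, det(C) = (-1)·(0·(-4) - (-10)·(-1)) - (-3)·(3·(-4) - (-10)·3) + (-7)·(3·(-1) - 0·3) = (-1)·(-10) - (-3)·18 + (-7)·(-3) = 85
Since det(C) ≠ 0, rank(C) = 3 and the system is completely controllable.

85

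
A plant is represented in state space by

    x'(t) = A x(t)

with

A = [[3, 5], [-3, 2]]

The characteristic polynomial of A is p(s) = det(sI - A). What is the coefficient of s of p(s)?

For a 2×2 matrix, det(sI - A) = s^2 - (tr A)s + det A.
tr A = 5, det A = 21.
So p(s) = s^2 - 5s + 21.
The coefficient of s is -5.

-5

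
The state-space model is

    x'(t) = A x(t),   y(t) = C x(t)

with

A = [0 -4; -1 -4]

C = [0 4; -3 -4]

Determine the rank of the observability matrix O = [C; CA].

2

CA = [[-4, -16], [4, 28]]
Observability matrix O = [C; CA] = [[0, 4], [-3, -4], [-4, -16], [4, 28]]
Take the 2×2 submatrix of O formed by rows 1, 2: [[0, 4], [-3, -4]]. Its determinant is 0·(-4) - 4·(-3) = 0 - (-12) = 12 ≠ 0.
So rank(O) ≥ 2; since O has 2 columns, rank(O) = 2.
rank(O) = 2 = n, so the pair (A, C) is completely observable.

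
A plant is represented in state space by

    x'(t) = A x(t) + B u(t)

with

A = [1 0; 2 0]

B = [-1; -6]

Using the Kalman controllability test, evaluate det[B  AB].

-4

AB = [[-1], [-2]]
Controllability matrix C = [B  AB] = [[-1, -1], [-6, -2]]
det(C) = (-1)·(-2) - (-1)·(-6) = 2 - 6 = -4
Since det(C) ≠ 0, rank(C) = 2 and the system is completely controllable.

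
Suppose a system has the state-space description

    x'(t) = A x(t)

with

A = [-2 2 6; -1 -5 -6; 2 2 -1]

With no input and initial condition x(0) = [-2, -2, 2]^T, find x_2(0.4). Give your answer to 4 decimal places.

-0.5161

det(sI - A) = s^3 - (tr A)s^2 + (M11 + M22 + M33)s - det A, where Mii is the 2×2 principal minor of A obtained by deleting row i and column i.
tr A = (-2) + (-5) + (-1) = -8; M11 = (-5)·(-1) - (-6)·2 = 5 - (-12) = 17; M22 = (-2)·(-1) - 6·2 = 2 - 12 = -10; M33 = (-2)·(-5) - 2·(-1) = 10 - (-2) = 12; sum of minors = 19.
det A = (-2)·((-5)·(-1) - (-6)·2) - 2·((-1)·(-1) - (-6)·2) + 6·((-1)·2 - (-5)·2) = (-2)·17 - 2·13 + 6·8 = -12.
So p(s) = det(sI - A) = s^3 + 8s^2 + 19s + 12.
Rational-root test: any integer root divides 12. Testing small divisors, s = -1 works: p(-1) = -1 + 8 + (-19) + 12 = 0, so (s + 1) is a factor.
Dividing, p(s) = (s + 1)(s^2 + 7s + 12).
Factor s^2 + 7s + 12: two numbers with sum -7 and product 12 are -3 and -4, so s^2 + 7s + 12 = (s + 3)(s + 4).
Hence p(s) = (s + 1) (s + 3) (s + 4), with roots -4, -3, -1.
The eigenvalues -4, -3, -1 are distinct and real, so A is diagonalisable and x(t) = e^{At} x(0) = V diag(e^{λ_i t}) V^{-1} x(0), where the columns of V are the eigenvectors.
λ = -4: A - (-4)I = [[2, 2, 6], [-1, -1, -6], [2, 2, 3]]. v must be orthogonal to every row; (row 1) × (row 2) = [-6, 6, 0], so take v_1 = [1, -1, 0]^T.
λ = -3: A - (-3)I = [[1, 2, 6], [-1, -2, -6], [2, 2, 2]]. v must be orthogonal to every row; (row 1) × (row 3) = [-8, 10, -2], so take v_2 = [-4, 5, -1]^T.
λ = -1: A - (-1)I = [[-1, 2, 6], [-1, -4, -6], [2, 2, 0]]. v must be orthogonal to every row; (row 1) × (row 2) = [12, -12, 6], so take v_3 = [2, -2, 1]^T.
V = [v_1 v_2 v_3] = [[1, -4, 2], [-1, 5, -2], [0, -1, 1]] has det V = 1, so V^{-1} = adj(V)/det V = [[3, 2, -2], [1, 1, 0], [1, 1, 1]].
Modal coordinates z(0) = V^{-1} x(0): 3·(-2) + 2·(-2) + (-2)·2 = -14; 1·(-2) + 1·(-2) + 0·2 = -4; 1·(-2) + 1·(-2) + 1·2 = -2; so z(0) = [-14, -4, -2]^T.
x_2(t) = Σ_i (v_i)_2 · z_i(0) · e^{λ_i t} (row 2 of V times the modal terms).
x_2(0.4) = (-1)·(-14)·e^{-4·0.4} + 5·(-4)·e^{-3·0.4} + (-2)·(-2)·e^{-1·0.4} = 14·0.20189652 + (-20)·0.30119421 + 4·0.67032005 = -0.5161.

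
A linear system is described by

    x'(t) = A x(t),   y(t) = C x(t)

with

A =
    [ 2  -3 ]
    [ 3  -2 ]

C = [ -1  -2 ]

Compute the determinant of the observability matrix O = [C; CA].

CA = [[-8, 7]]
Observability matrix O = [C; CA] = [[-1, -2], [-8, 7]]
det(O) = (-1)·7 - (-2)·(-8) = -7 - 16 = -23
Since det(O) ≠ 0, rank(O) = 2 and the system is completely observable.

-23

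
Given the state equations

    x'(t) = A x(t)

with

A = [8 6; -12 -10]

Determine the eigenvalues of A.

det(sI - A) = s^2 - (tr A)s + det A, with tr A = 8 + (-10) = -2 and det A = 8·(-10) - 6·(-12) = -80 - (-72) = -8.
So p(s) = det(sI - A) = s^2 + 2s - 8.
Factor s^2 + 2s - 8: two numbers with sum -2 and product -8 are 2 and -4, so s^2 + 2s - 8 = (s - 2)(s + 4).
Hence p(s) = (s - 2) (s + 4), with roots -4, 2.
At least one eigenvalue has non-negative real part, so the system is not asymptotically stable.

-4, 2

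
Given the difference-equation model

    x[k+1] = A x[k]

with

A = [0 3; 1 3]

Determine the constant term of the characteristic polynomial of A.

For a 2×2 matrix, det(zI - A) = z^2 - (tr A)z + det A.
tr A = 3, det A = -3.
So p(z) = z^2 - 3z - 3.
The constant term is -3.

-3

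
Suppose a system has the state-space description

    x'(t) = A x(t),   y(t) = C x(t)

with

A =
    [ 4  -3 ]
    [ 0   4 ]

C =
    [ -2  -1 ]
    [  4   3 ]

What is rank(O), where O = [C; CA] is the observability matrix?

CA = [[-8, 2], [16, 0]]
Observability matrix O = [C; CA] = [[-2, -1], [4, 3], [-8, 2], [16, 0]]
Take the 2×2 submatrix of O formed by rows 1, 2: [[-2, -1], [4, 3]]. Its determinant is (-2)·3 - (-1)·4 = -6 - (-4) = -2 ≠ 0.
So rank(O) ≥ 2; since O has 2 columns, rank(O) = 2.
rank(O) = 2 = n, so the pair (A, C) is completely observable.

2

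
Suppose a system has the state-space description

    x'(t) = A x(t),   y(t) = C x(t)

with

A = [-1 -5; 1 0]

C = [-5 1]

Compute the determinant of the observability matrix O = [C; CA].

CA = [[6, 25]]
Observability matrix O = [C; CA] = [[-5, 1], [6, 25]]
det(O) = (-5)·25 - 1·6 = -125 - 6 = -131
Since det(O) ≠ 0, rank(O) = 2 and the system is completely observable.

-131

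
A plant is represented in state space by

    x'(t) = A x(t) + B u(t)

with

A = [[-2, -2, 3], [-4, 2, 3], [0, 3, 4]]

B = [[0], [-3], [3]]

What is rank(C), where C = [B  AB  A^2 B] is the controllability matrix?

3

AB = [[15], [3], [3]]
A^2B = [[-27], [-45], [21]]
Controllability matrix C = [B  AB  A^2B] = [[0, 15, -27], [-3, 3, -45], [3, 3, 21]]
det(C) = 0·(3·21 - (-45)·3) - 15·((-3)·21 - (-45)·3) + (-27)·((-3)·3 - 3·3) = 0·198 - 15·72 + (-27)·(-18) = -594 ≠ 0, so rank(C) = 3.
rank(C) = 3 = n, so the pair (A, B) is completely controllable.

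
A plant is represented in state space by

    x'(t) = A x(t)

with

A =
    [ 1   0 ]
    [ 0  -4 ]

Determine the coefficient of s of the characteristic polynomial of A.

For a 2×2 matrix, det(sI - A) = s^2 - (tr A)s + det A.
tr A = -3, det A = -4.
So p(s) = s^2 + 3s - 4.
The coefficient of s is 3.

3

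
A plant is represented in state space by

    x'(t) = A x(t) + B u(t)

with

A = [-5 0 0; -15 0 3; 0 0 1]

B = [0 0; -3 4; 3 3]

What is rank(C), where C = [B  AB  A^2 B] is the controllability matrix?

2

AB = [[0, 0], [9, 9], [3, 3]]
A^2B = [[0, 0], [9, 9], [3, 3]]
Controllability matrix C = [B  AB  A^2B] = [[0, 0, 0, 0, 0, 0], [-3, 4, 9, 9, 9, 9], [3, 3, 3, 3, 3, 3]]
Row 1 of C is identically zero, so rank(C) ≤ 2.
The 2×2 minor from rows 2, 3, columns 1, 2 is (-3)·3 - 4·3 = -9 - 12 = -21 ≠ 0, so rank(C) = 2.
rank(C) = 2 < n = 3, so the pair (A, B) is not completely controllable.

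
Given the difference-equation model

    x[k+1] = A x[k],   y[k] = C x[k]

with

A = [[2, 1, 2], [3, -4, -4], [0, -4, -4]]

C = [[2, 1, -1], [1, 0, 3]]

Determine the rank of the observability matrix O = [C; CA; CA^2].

3

CA = [[7, 2, 4], [2, -11, -10]]
CA^2 = [[20, -17, -10], [-29, 86, 88]]
Observability matrix O = [C; CA; CA^2] = [[2, 1, -1], [1, 0, 3], [7, 2, 4], [2, -11, -10], [20, -17, -10], [-29, 86, 88]]
Take the 3×3 submatrix of O formed by rows 1, 2, 3: [[2, 1, -1], [1, 0, 3], [7, 2, 4]]. Its determinant is 2·(0·4 - 3·2) - 1·(1·4 - 3·7) + (-1)·(1·2 - 0·7) = 2·(-6) - 1·(-17) + (-1)·2 = 3 ≠ 0.
So rank(O) ≥ 3; since O has 3 columns, rank(O) = 3.
rank(O) = 3 = n, so the pair (A, C) is completely observable.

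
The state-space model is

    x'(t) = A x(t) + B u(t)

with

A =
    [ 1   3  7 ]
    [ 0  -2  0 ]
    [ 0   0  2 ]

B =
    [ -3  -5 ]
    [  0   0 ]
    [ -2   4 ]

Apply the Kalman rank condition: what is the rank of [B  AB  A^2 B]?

AB = [[-17, 23], [0, 0], [-4, 8]]
A^2B = [[-45, 79], [0, 0], [-8, 16]]
Controllability matrix C = [B  AB  A^2B] = [[-3, -5, -17, 23, -45, 79], [0, 0, 0, 0, 0, 0], [-2, 4, -4, 8, -8, 16]]
Row 2 of C is identically zero, so rank(C) ≤ 2.
The 2×2 minor from rows 1, 3, columns 1, 2 is (-3)·4 - (-5)·(-2) = -12 - 10 = -22 ≠ 0, so rank(C) = 2.
rank(C) = 2 < n = 3, so the pair (A, B) is not completely controllable.

2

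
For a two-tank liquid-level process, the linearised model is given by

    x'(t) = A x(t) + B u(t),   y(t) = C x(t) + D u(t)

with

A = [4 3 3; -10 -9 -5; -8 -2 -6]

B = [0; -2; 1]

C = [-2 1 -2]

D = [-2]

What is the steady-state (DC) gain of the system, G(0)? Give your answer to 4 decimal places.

G(0) = C(-A)^{-1}B + D = -C A^{-1} B + D.
det A = -40, so A^{-1} = (1/-40)·adj(A) = [[-11/10, -3/10, -3/10], [1/2, 0, 1/4], [13/10, 2/5, 3/20]]
A^{-1} B = [3/10, 1/4, -13/20]^T
C A^{-1} B = 19/20
G(0) = D - C A^{-1} B = -2 - (19/20) = -59/20 ≈ -2.9500

-2.9500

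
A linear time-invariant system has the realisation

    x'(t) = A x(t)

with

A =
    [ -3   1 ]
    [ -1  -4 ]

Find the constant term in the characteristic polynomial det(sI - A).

For a 2×2 matrix, det(sI - A) = s^2 - (tr A)s + det A.
tr A = -7, det A = 13.
So p(s) = s^2 + 7s + 13.
The constant term is 13.

13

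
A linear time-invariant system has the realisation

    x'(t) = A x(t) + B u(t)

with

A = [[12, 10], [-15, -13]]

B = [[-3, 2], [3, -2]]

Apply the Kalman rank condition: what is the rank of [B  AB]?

AB = [[-6, 4], [6, -4]]
Controllability matrix C = [B  AB] = [[-3, 2, -6, 4], [3, -2, 6, -4]]
Every column of C is a scalar multiple of column 1 = [-3, 3] (multipliers 1, -2/3, 2, -4/3), so the columns span a one-dimensional space.
C ≠ 0, hence rank(C) = 1.
rank(C) = 1 < n = 2, so the pair (A, B) is not completely controllable.

1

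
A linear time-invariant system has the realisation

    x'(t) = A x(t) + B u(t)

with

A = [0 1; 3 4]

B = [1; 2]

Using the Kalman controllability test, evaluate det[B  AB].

7

AB = [[2], [11]]
Controllability matrix C = [B  AB] = [[1, 2], [2, 11]]
det(C) = 1·11 - 2·2 = 11 - 4 = 7
Since det(C) ≠ 0, rank(C) = 2 and the system is completely controllable.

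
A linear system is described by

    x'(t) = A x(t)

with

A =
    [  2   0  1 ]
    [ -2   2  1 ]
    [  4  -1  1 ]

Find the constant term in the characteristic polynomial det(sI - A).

0

Expand det(sI - A) for the 3×3 matrix.
p(s) = s^3 - 5s^2 + 5s.
(Check: constant term = det(-A) = (-1)^3 det A = 0; coefficient of s^2 = -tr A = -5.)
The constant term is 0.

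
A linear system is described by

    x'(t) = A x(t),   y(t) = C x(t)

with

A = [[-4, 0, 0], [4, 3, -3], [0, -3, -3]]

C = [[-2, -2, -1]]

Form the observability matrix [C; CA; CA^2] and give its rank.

3

CA = [[0, -3, 9]]
CA^2 = [[-12, -36, -18]]
Observability matrix O = [C; CA; CA^2] = [[-2, -2, -1], [0, -3, 9], [-12, -36, -18]]
det(O) = (-2)·((-3)·(-18) - 9·(-36)) - (-2)·(0·(-18) - 9·(-12)) + (-1)·(0·(-36) - (-3)·(-12)) = (-2)·378 - (-2)·108 + (-1)·(-36) = -504 ≠ 0, so rank(O) = 3.
rank(O) = 3 = n, so the pair (A, C) is completely observable.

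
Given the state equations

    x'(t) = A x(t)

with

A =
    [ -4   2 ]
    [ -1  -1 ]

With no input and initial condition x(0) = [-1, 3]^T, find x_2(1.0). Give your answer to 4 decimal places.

det(sI - A) = s^2 - (tr A)s + det A, with tr A = (-4) + (-1) = -5 and det A = (-4)·(-1) - 2·(-1) = 4 - (-2) = 6.
So p(s) = det(sI - A) = s^2 + 5s + 6.
Factor s^2 + 5s + 6: two numbers with sum -5 and product 6 are -2 and -3, so s^2 + 5s + 6 = (s + 2)(s + 3).
Hence p(s) = (s + 2) (s + 3), with roots -3, -2.
The eigenvalues -3, -2 are distinct and real, so A is diagonalisable and x(t) = e^{At} x(0) = V diag(e^{λ_i t}) V^{-1} x(0), where the columns of V are the eigenvectors.
λ = -3: A - (-3)I = [[-1, 2], [-1, 2]]. Row 1 gives (-1)·v1 + 2·v2 = 0, so take v_1 = [2, 1]^T.
λ = -2: A - (-2)I = [[-2, 2], [-1, 1]]. Row 1 gives (-2)·v1 + 2·v2 = 0, so take v_2 = [-1, -1]^T.
V = [v_1 v_2] = [[2, -1], [1, -1]] has det V = -1, so V^{-1} = adj(V)/det V = [[1, -1], [1, -2]].
Modal coordinates z(0) = V^{-1} x(0): 1·(-1) + (-1)·3 = -4; 1·(-1) + (-2)·3 = -7; so z(0) = [-4, -7]^T.
x_2(t) = Σ_i (v_i)_2 · z_i(0) · e^{λ_i t} (row 2 of V times the modal terms).
x_2(1.0) = 1·(-4)·e^{-3·1.0} + (-1)·(-7)·e^{-2·1.0} = (-4)·0.049787 + 7·0.135335 = 0.7482.

0.7482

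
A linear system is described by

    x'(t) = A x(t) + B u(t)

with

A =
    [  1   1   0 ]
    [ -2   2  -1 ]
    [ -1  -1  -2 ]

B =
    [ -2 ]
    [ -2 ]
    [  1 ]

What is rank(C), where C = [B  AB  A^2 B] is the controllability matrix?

3

AB = [[-4], [-1], [2]]
A^2B = [[-5], [4], [1]]
Controllability matrix C = [B  AB  A^2B] = [[-2, -4, -5], [-2, -1, 4], [1, 2, 1]]
det(C) = (-2)·((-1)·1 - 4·2) - (-4)·((-2)·1 - 4·1) + (-5)·((-2)·2 - (-1)·1) = (-2)·(-9) - (-4)·(-6) + (-5)·(-3) = 9 ≠ 0, so rank(C) = 3.
rank(C) = 3 = n, so the pair (A, B) is completely controllable.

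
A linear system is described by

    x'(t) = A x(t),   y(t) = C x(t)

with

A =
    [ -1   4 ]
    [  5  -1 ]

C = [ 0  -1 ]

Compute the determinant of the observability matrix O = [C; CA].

CA = [[-5, 1]]
Observability matrix O = [C; CA] = [[0, -1], [-5, 1]]
det(O) = 0·1 - (-1)·(-5) = 0 - 5 = -5
Since det(O) ≠ 0, rank(O) = 2 and the system is completely observable.

-5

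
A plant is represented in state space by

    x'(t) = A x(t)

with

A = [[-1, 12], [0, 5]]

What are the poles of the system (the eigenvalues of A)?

det(sI - A) = s^2 - (tr A)s + det A, with tr A = (-1) + 5 = 4 and det A = (-1)·5 - 12·0 = -5 - 0 = -5.
So p(s) = det(sI - A) = s^2 - 4s - 5.
Factor s^2 - 4s - 5: two numbers with sum 4 and product -5 are 5 and -1, so s^2 - 4s - 5 = (s - 5)(s + 1).
Hence p(s) = (s - 5) (s + 1), with roots -1, 5.
At least one eigenvalue has non-negative real part, so the system is not asymptotically stable.

-1, 5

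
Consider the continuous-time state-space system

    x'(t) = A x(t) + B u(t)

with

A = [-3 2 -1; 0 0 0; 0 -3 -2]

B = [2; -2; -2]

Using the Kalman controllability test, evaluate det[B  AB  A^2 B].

40

AB = [[-8], [0], [10]]
A^2B = [[14], [0], [-20]]
Controllability matrix C = [B  AB  A^2B] = [[2, -8, 14], [-2, 0, 0], [-2, 10, -20]]
Expanding along the first row, det(C) = 2·(0·(-20) - 0·10) - (-8)·((-2)·(-20) - 0·(-2)) + 14·((-2)·10 - 0·(-2)) = 2·0 - (-8)·40 + 14·(-20) = 40
Since det(C) ≠ 0, rank(C) = 3 and the system is completely controllable.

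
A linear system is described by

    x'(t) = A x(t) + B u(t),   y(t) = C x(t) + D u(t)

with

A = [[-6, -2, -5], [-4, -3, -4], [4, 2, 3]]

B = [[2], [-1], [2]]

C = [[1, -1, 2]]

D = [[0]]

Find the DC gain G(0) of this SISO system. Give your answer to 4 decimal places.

G(0) = C(-A)^{-1}B + D = -C A^{-1} B + D.
det A = -6, so A^{-1} = (1/-6)·adj(A) = [[1/6, 2/3, 7/6], [2/3, -1/3, 2/3], [-2/3, -2/3, -5/3]]
A^{-1} B = [2, 3, -4]^T
C A^{-1} B = -9
G(0) = D - C A^{-1} B = 0 - (-9) = 9

9.0000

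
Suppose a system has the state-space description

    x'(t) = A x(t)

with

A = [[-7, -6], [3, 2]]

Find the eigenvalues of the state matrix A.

-4, -1

det(sI - A) = s^2 - (tr A)s + det A, with tr A = (-7) + 2 = -5 and det A = (-7)·2 - (-6)·3 = -14 - (-18) = 4.
So p(s) = det(sI - A) = s^2 + 5s + 4.
Factor s^2 + 5s + 4: two numbers with sum -5 and product 4 are -1 and -4, so s^2 + 5s + 4 = (s + 1)(s + 4).
Hence p(s) = (s + 1) (s + 4), with roots -4, -1.
All eigenvalues have negative real part, so the system is asymptotically stable.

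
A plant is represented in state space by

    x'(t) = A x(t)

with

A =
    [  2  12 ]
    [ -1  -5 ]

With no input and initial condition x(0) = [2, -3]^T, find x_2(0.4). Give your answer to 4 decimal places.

det(sI - A) = s^2 - (tr A)s + det A, with tr A = 2 + (-5) = -3 and det A = 2·(-5) - 12·(-1) = -10 - (-12) = 2.
So p(s) = det(sI - A) = s^2 + 3s + 2.
Factor s^2 + 3s + 2: two numbers with sum -3 and product 2 are -1 and -2, so s^2 + 3s + 2 = (s + 1)(s + 2).
Hence p(s) = (s + 1) (s + 2), with roots -2, -1.
The eigenvalues -2, -1 are distinct and real, so A is diagonalisable and x(t) = e^{At} x(0) = V diag(e^{λ_i t}) V^{-1} x(0), where the columns of V are the eigenvectors.
λ = -2: A - (-2)I = [[4, 12], [-1, -3]]. Row 1 gives 4·v1 + 12·v2 = 0, so take v_1 = [3, -1]^T.
λ = -1: A - (-1)I = [[3, 12], [-1, -4]]. Row 1 gives 3·v1 + 12·v2 = 0, so take v_2 = [4, -1]^T.
V = [v_1 v_2] = [[3, 4], [-1, -1]] has det V = 1, so V^{-1} = adj(V)/det V = [[-1, -4], [1, 3]].
Modal coordinates z(0) = V^{-1} x(0): (-1)·2 + (-4)·(-3) = 10; 1·2 + 3·(-3) = -7; so z(0) = [10, -7]^T.
x_2(t) = Σ_i (v_i)_2 · z_i(0) · e^{λ_i t} (row 2 of V times the modal terms).
x_2(0.4) = (-1)·10·e^{-2·0.4} + (-1)·(-7)·e^{-1·0.4} = (-10)·0.44932896 + 7·0.67032005 = 0.1990.

0.1990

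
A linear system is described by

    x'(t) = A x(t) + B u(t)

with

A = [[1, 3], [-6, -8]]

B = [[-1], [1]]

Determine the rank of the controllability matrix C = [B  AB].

AB = [[2], [-2]]
Controllability matrix C = [B  AB] = [[-1, 2], [1, -2]]
Every column of C is a scalar multiple of column 1 = [-1, 1] (multipliers 1, -2), so the columns span a one-dimensional space.
C ≠ 0, hence rank(C) = 1.
rank(C) = 1 < n = 2, so the pair (A, B) is not completely controllable.

1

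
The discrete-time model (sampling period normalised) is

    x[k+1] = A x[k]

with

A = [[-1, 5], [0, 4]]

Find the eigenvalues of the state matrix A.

-1, 4

det(zI - A) = z^2 - (tr A)z + det A, with tr A = (-1) + 4 = 3 and det A = (-1)·4 - 5·0 = -4 - 0 = -4.
So p(z) = det(zI - A) = z^2 - 3z - 4.
Factor z^2 - 3z - 4: two numbers with sum 3 and product -4 are 4 and -1, so z^2 - 3z - 4 = (z - 4)(z + 1).
Hence p(z) = (z - 4) (z + 1), with roots -1, 4.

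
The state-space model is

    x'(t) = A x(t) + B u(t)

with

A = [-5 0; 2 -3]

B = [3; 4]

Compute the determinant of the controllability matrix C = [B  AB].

42

AB = [[-15], [-6]]
Controllability matrix C = [B  AB] = [[3, -15], [4, -6]]
det(C) = 3·(-6) - (-15)·4 = -18 - (-60) = 42
Since det(C) ≠ 0, rank(C) = 2 and the system is completely controllable.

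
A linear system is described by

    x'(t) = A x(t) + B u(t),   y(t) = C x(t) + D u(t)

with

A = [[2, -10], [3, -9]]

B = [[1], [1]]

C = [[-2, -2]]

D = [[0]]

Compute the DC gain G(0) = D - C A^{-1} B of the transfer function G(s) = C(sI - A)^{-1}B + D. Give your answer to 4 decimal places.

0.0000

G(0) = C(-A)^{-1}B + D = -C A^{-1} B + D.
det A = 12, so A^{-1} = (1/12)·adj(A) = [[-3/4, 5/6], [-1/4, 1/6]]
A^{-1} B = [1/12, -1/12]^T
C A^{-1} B = 0
G(0) = D - C A^{-1} B = 0 - (0) = 0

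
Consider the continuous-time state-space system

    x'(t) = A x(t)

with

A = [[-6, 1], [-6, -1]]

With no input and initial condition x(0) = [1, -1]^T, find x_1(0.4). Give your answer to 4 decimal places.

det(sI - A) = s^2 - (tr A)s + det A, with tr A = (-6) + (-1) = -7 and det A = (-6)·(-1) - 1·(-6) = 6 - (-6) = 12.
So p(s) = det(sI - A) = s^2 + 7s + 12.
Factor s^2 + 7s + 12: two numbers with sum -7 and product 12 are -3 and -4, so s^2 + 7s + 12 = (s + 3)(s + 4).
Hence p(s) = (s + 3) (s + 4), with roots -4, -3.
The eigenvalues -4, -3 are distinct and real, so A is diagonalisable and x(t) = e^{At} x(0) = V diag(e^{λ_i t}) V^{-1} x(0), where the columns of V are the eigenvectors.
λ = -4: A - (-4)I = [[-2, 1], [-6, 3]]. Row 1 gives (-2)·v1 + 1·v2 = 0, so take v_1 = [1, 2]^T.
λ = -3: A - (-3)I = [[-3, 1], [-6, 2]]. Row 1 gives (-3)·v1 + 1·v2 = 0, so take v_2 = [-1, -3]^T.
V = [v_1 v_2] = [[1, -1], [2, -3]] has det V = -1, so V^{-1} = adj(V)/det V = [[3, -1], [2, -1]].
Modal coordinates z(0) = V^{-1} x(0): 3·1 + (-1)·(-1) = 4; 2·1 + (-1)·(-1) = 3; so z(0) = [4, 3]^T.
x_1(t) = Σ_i (v_i)_1 · z_i(0) · e^{λ_i t} (row 1 of V times the modal terms).
x_1(0.4) = 1·4·e^{-4·0.4} + (-1)·3·e^{-3·0.4} = 4·0.201897 + (-3)·0.301194 = -0.0960.

-0.0960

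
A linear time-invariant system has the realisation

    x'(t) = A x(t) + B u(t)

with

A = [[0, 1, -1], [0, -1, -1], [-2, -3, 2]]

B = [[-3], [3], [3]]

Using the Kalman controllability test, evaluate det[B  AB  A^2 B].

216

AB = [[0], [-6], [3]]
A^2B = [[-9], [3], [24]]
Controllability matrix C = [B  AB  A^2B] = [[-3, 0, -9], [3, -6, 3], [3, 3, 24]]
Expanding along the first row, det(C) = (-3)·((-6)·24 - 3·3) - 0·(3·24 - 3·3) + (-9)·(3·3 - (-6)·3) = (-3)·(-153) - 0·63 + (-9)·27 = 216
Since det(C) ≠ 0, rank(C) = 3 and the system is completely controllable.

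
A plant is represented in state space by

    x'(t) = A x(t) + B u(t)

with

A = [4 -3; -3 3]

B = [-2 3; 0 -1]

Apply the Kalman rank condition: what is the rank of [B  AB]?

AB = [[-8, 15], [6, -12]]
Controllability matrix C = [B  AB] = [[-2, 3, -8, 15], [0, -1, 6, -12]]
Take the 2×2 submatrix of C formed by columns 1, 2: [[-2, 3], [0, -1]]. Its determinant is (-2)·(-1) - 3·0 = 2 - 0 = 2 ≠ 0.
So rank(C) ≥ 2; since C has 2 rows, rank(C) = 2.
rank(C) = 2 = n, so the pair (A, B) is completely controllable.

2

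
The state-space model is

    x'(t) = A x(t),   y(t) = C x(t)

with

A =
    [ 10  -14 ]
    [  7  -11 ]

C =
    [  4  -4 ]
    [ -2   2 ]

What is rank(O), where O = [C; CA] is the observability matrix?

1

CA = [[12, -12], [-6, 6]]
Observability matrix O = [C; CA] = [[4, -4], [-2, 2], [12, -12], [-6, 6]]
Every row of O is a scalar multiple of row 1 = [4, -4] (multipliers 1, -1/2, 3, -3/2), so the rows span a one-dimensional space.
O ≠ 0, hence rank(O) = 1.
rank(O) = 1 < n = 2, so the pair (A, C) is not completely observable.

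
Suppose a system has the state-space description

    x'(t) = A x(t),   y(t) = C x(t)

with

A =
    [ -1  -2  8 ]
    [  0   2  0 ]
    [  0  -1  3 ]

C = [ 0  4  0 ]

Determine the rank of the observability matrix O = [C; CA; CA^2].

1

CA = [[0, 8, 0]]
CA^2 = [[0, 16, 0]]
Observability matrix O = [C; CA; CA^2] = [[0, 4, 0], [0, 8, 0], [0, 16, 0]]
Every row of O is a scalar multiple of row 1 = [0, 4, 0] (multipliers 1, 2, 4), so the rows span a one-dimensional space.
O ≠ 0, hence rank(O) = 1.
rank(O) = 1 < n = 3, so the pair (A, C) is not completely observable.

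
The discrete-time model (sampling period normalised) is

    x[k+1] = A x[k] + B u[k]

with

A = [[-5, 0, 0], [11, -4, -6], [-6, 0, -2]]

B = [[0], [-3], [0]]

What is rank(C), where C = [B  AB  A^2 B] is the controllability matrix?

AB = [[0], [12], [0]]
A^2B = [[0], [-48], [0]]
Controllability matrix C = [B  AB  A^2B] = [[0, 0, 0], [-3, 12, -48], [0, 0, 0]]
Every column of C is a scalar multiple of column 1 = [0, -3, 0] (multipliers 1, -4, 16), so the columns span a one-dimensional space.
C ≠ 0, hence rank(C) = 1.
rank(C) = 1 < n = 3, so the pair (A, B) is not completely controllable.

1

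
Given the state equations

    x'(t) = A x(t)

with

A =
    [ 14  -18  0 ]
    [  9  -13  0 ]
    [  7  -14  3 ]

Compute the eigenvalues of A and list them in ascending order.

-4, 3, 5

det(sI - A) = s^3 - (tr A)s^2 + (M11 + M22 + M33)s - det A, where Mii is the 2×2 principal minor of A obtained by deleting row i and column i.
tr A = 14 + (-13) + 3 = 4; M11 = (-13)·3 - 0·(-14) = -39 - 0 = -39; M22 = 14·3 - 0·7 = 42 - 0 = 42; M33 = 14·(-13) - (-18)·9 = -182 - (-162) = -20; sum of minors = -17.
det A = 14·((-13)·3 - 0·(-14)) - (-18)·(9·3 - 0·7) + 0·(9·(-14) - (-13)·7) = 14·(-39) - (-18)·27 + 0·(-35) = -60.
So p(s) = det(sI - A) = s^3 - 4s^2 - 17s + 60.
Rational-root test: any integer root divides 60. Testing small divisors, s = 3 works: p(3) = 27 + (-36) + (-51) + 60 = 0, so (s - 3) is a factor.
Dividing, p(s) = (s - 3)(s^2 - s - 20).
Factor s^2 - s - 20: two numbers with sum 1 and product -20 are 5 and -4, so s^2 - s - 20 = (s - 5)(s + 4).
Hence p(s) = (s - 5) (s - 3) (s + 4), with roots -4, 3, 5.
At least one eigenvalue has non-negative real part, so the system is not asymptotically stable.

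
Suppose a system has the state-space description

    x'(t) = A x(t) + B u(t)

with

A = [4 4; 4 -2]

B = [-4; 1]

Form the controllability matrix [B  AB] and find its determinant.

84

AB = [[-12], [-18]]
Controllability matrix C = [B  AB] = [[-4, -12], [1, -18]]
det(C) = (-4)·(-18) - (-12)·1 = 72 - (-12) = 84
Since det(C) ≠ 0, rank(C) = 2 and the system is completely controllable.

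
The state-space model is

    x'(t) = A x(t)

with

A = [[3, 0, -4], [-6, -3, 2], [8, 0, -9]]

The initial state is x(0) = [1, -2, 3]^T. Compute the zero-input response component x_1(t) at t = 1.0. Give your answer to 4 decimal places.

-0.3544

det(sI - A) = s^3 - (tr A)s^2 + (M11 + M22 + M33)s - det A, where Mii is the 2×2 principal minor of A obtained by deleting row i and column i.
tr A = 3 + (-3) + (-9) = -9; M11 = (-3)·(-9) - 2·0 = 27 - 0 = 27; M22 = 3·(-9) - (-4)·8 = -27 - (-32) = 5; M33 = 3·(-3) - 0·(-6) = -9 - 0 = -9; sum of minors = 23.
det A = 3·((-3)·(-9) - 2·0) - 0·((-6)·(-9) - 2·8) + (-4)·((-6)·0 - (-3)·8) = 3·27 - 0·38 + (-4)·24 = -15.
So p(s) = det(sI - A) = s^3 + 9s^2 + 23s + 15.
Rational-root test: any integer root divides 15. Testing small divisors, s = -1 works: p(-1) = -1 + 9 + (-23) + 15 = 0, so (s + 1) is a factor.
Dividing, p(s) = (s + 1)(s^2 + 8s + 15).
Factor s^2 + 8s + 15: two numbers with sum -8 and product 15 are -3 and -5, so s^2 + 8s + 15 = (s + 3)(s + 5).
Hence p(s) = (s + 1) (s + 3) (s + 5), with roots -5, -3, -1.
The eigenvalues -5, -3, -1 are distinct and real, so A is diagonalisable and x(t) = e^{At} x(0) = V diag(e^{λ_i t}) V^{-1} x(0), where the columns of V are the eigenvectors.
λ = -5: A - (-5)I = [[8, 0, -4], [-6, 2, 2], [8, 0, -4]]. v must be orthogonal to every row; (row 1) × (row 2) = [8, 8, 16], so take v_1 = [-1, -1, -2]^T.
λ = -3: A - (-3)I = [[6, 0, -4], [-6, 0, 2], [8, 0, -6]]. v must be orthogonal to every row; (row 1) × (row 2) = [0, 12, 0], so take v_2 = [0, 1, 0]^T.
λ = -1: A - (-1)I = [[4, 0, -4], [-6, -2, 2], [8, 0, -8]]. v must be orthogonal to every row; (row 1) × (row 2) = [-8, 16, -8], so take v_3 = [1, -2, 1]^T.
V = [v_1 v_2 v_3] = [[-1, 0, 1], [-1, 1, -2], [-2, 0, 1]] has det V = 1, so V^{-1} = adj(V)/det V = [[1, 0, -1], [5, 1, -3], [2, 0, -1]].
Modal coordinates z(0) = V^{-1} x(0): 1·1 + 0·(-2) + (-1)·3 = -2; 5·1 + 1·(-2) + (-3)·3 = -6; 2·1 + 0·(-2) + (-1)·3 = -1; so z(0) = [-2, -6, -1]^T.
x_1(t) = Σ_i (v_i)_1 · z_i(0) · e^{λ_i t} (row 1 of V times the modal terms).
x_1(1.0) = (-1)·(-2)·e^{-5·1.0} + 0·(-6)·e^{-3·1.0} + 1·(-1)·e^{-1·1.0} = 2·0.006738 + 0·0.049787 + (-1)·0.367879 = -0.3544.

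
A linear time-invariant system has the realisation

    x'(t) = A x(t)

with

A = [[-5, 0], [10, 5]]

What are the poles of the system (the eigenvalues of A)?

det(sI - A) = s^2 - (tr A)s + det A, with tr A = (-5) + 5 = 0 and det A = (-5)·5 - 0·10 = -25 - 0 = -25.
So p(s) = det(sI - A) = s^2 - 25.
Factor s^2 - 25: two numbers with sum 0 and product -25 are 5 and -5, so s^2 - 25 = (s - 5)(s + 5).
Hence p(s) = (s - 5) (s + 5), with roots -5, 5.
At least one eigenvalue has non-negative real part, so the system is not asymptotically stable.

-5, 5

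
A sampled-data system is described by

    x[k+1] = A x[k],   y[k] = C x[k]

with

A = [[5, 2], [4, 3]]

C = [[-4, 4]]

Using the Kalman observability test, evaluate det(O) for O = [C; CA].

CA = [[-4, 4]]
Observability matrix O = [C; CA] = [[-4, 4], [-4, 4]]
det(O) = (-4)·4 - 4·(-4) = -16 - (-16) = 0
Since det(O) = 0, rank(O) < 2 and the system is not completely observable.

0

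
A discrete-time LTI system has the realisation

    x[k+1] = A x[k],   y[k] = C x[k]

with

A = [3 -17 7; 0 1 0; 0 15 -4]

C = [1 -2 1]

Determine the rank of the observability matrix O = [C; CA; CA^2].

CA = [[3, -4, 3]]
CA^2 = [[9, -10, 9]]
Observability matrix O = [C; CA; CA^2] = [[1, -2, 1], [3, -4, 3], [9, -10, 9]]
The columns c1, c2, c3 of O are linearly dependent: -c1 + c3 = 0 (check each entry), so rank(O) ≤ 2.
The 2×2 minor from rows 1, 2, columns 1, 2 is 1·(-4) - (-2)·3 = -4 - (-6) = 2 ≠ 0, so rank(O) = 2.
rank(O) = 2 < n = 3, so the pair (A, C) is not completely observable.

2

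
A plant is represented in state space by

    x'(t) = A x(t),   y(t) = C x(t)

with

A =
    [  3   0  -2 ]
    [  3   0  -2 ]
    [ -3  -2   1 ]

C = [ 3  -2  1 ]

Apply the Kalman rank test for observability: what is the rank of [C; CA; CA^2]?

3

CA = [[0, -2, -1]]
CA^2 = [[-3, 2, 3]]
Observability matrix O = [C; CA; CA^2] = [[3, -2, 1], [0, -2, -1], [-3, 2, 3]]
det(O) = 3·((-2)·3 - (-1)·2) - (-2)·(0·3 - (-1)·(-3)) + 1·(0·2 - (-2)·(-3)) = 3·(-4) - (-2)·(-3) + 1·(-6) = -24 ≠ 0, so rank(O) = 3.
rank(O) = 3 = n, so the pair (A, C) is completely observable.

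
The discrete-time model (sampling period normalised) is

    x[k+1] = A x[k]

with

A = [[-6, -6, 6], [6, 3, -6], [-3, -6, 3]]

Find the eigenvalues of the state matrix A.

det(zI - A) = z^3 - (tr A)z^2 + (M11 + M22 + M33)z - det A, where Mii is the 2×2 principal minor of A obtained by deleting row i and column i.
tr A = (-6) + 3 + 3 = 0; M11 = 3·3 - (-6)·(-6) = 9 - 36 = -27; M22 = (-6)·3 - 6·(-3) = -18 - (-18) = 0; M33 = (-6)·3 - (-6)·6 = -18 - (-36) = 18; sum of minors = -9.
det A = (-6)·(3·3 - (-6)·(-6)) - (-6)·(6·3 - (-6)·(-3)) + 6·(6·(-6) - 3·(-3)) = (-6)·(-27) - (-6)·0 + 6·(-27) = 0.
So p(z) = det(zI - A) = z^3 - 9z.
The constant term is 0, so p(z) = z(z^2 - 9).
Factor z^2 - 9: two numbers with sum 0 and product -9 are 3 and -3, so z^2 - 9 = (z - 3)(z + 3).
Hence p(z) = z (z - 3) (z + 3), with roots -3, 0, 3.

-3, 0, 3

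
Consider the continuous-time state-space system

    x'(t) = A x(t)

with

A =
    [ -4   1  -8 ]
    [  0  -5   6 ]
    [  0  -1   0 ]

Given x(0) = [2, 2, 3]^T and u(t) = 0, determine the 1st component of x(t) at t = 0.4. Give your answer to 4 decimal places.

-2.8063

det(sI - A) = s^3 - (tr A)s^2 + (M11 + M22 + M33)s - det A, where Mii is the 2×2 principal minor of A obtained by deleting row i and column i.
tr A = (-4) + (-5) + 0 = -9; M11 = (-5)·0 - 6·(-1) = 0 - (-6) = 6; M22 = (-4)·0 - (-8)·0 = 0 - 0 = 0; M33 = (-4)·(-5) - 1·0 = 20 - 0 = 20; sum of minors = 26.
det A = (-4)·((-5)·0 - 6·(-1)) - 1·(0·0 - 6·0) + (-8)·(0·(-1) - (-5)·0) = (-4)·6 - 1·0 + (-8)·0 = -24.
So p(s) = det(sI - A) = s^3 + 9s^2 + 26s + 24.
Rational-root test: any integer root divides 24. Testing small divisors, s = -2 works: p(-2) = -8 + 36 + (-52) + 24 = 0, so (s + 2) is a factor.
Dividing, p(s) = (s + 2)(s^2 + 7s + 12).
Factor s^2 + 7s + 12: two numbers with sum -7 and product 12 are -3 and -4, so s^2 + 7s + 12 = (s + 3)(s + 4).
Hence p(s) = (s + 2) (s + 3) (s + 4), with roots -4, -3, -2.
The eigenvalues -4, -3, -2 are distinct and real, so A is diagonalisable and x(t) = e^{At} x(0) = V diag(e^{λ_i t}) V^{-1} x(0), where the columns of V are the eigenvectors.
λ = -4: A - (-4)I = [[0, 1, -8], [0, -1, 6], [0, -1, 4]]. v must be orthogonal to every row; (row 1) × (row 2) = [-2, 0, 0], so take v_1 = [1, 0, 0]^T.
λ = -3: A - (-3)I = [[-1, 1, -8], [0, -2, 6], [0, -1, 3]]. v must be orthogonal to every row; (row 1) × (row 2) = [-10, 6, 2], so take v_2 = [-5, 3, 1]^T.
λ = -2: A - (-2)I = [[-2, 1, -8], [0, -3, 6], [0, -1, 2]]. v must be orthogonal to every row; (row 1) × (row 2) = [-18, 12, 6], so take v_3 = [-3, 2, 1]^T.
V = [v_1 v_2 v_3] = [[1, -5, -3], [0, 3, 2], [0, 1, 1]] has det V = 1, so V^{-1} = adj(V)/det V = [[1, 2, -1], [0, 1, -2], [0, -1, 3]].
Modal coordinates z(0) = V^{-1} x(0): 1·2 + 2·2 + (-1)·3 = 3; 0·2 + 1·2 + (-2)·3 = -4; 0·2 + (-1)·2 + 3·3 = 7; so z(0) = [3, -4, 7]^T.
x_1(t) = Σ_i (v_i)_1 · z_i(0) · e^{λ_i t} (row 1 of V times the modal terms).
x_1(0.4) = 1·3·e^{-4·0.4} + (-5)·(-4)·e^{-3·0.4} + (-3)·7·e^{-2·0.4} = 3·0.201897 + 20·0.301194 + (-21)·0.449329 = -2.8063.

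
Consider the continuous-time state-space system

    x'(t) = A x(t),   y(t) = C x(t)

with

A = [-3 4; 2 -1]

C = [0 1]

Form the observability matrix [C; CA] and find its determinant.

-2

CA = [[2, -1]]
Observability matrix O = [C; CA] = [[0, 1], [2, -1]]
det(O) = 0·(-1) - 1·2 = 0 - 2 = -2
Since det(O) ≠ 0, rank(O) = 2 and the system is completely observable.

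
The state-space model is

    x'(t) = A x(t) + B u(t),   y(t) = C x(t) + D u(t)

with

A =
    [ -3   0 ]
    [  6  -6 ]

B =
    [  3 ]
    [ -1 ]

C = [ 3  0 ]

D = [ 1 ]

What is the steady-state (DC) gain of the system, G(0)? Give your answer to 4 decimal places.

4.0000

G(0) = C(-A)^{-1}B + D = -C A^{-1} B + D.
det A = 18, so A^{-1} = (1/18)·adj(A) = [[-1/3, 0], [-1/3, -1/6]]
A^{-1} B = [-1, -5/6]^T
C A^{-1} B = -3
G(0) = D - C A^{-1} B = 1 - (-3) = 4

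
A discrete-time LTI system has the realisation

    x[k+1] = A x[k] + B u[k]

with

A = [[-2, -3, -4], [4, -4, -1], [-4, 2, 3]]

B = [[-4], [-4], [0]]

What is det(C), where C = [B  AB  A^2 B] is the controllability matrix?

128

AB = [[20], [0], [8]]
A^2B = [[-72], [72], [-56]]
Controllability matrix C = [B  AB  A^2B] = [[-4, 20, -72], [-4, 0, 72], [0, 8, -56]]
Expanding along the first row, det(C) = (-4)·(0·(-56) - 72·8) - 20·((-4)·(-56) - 72·0) + (-72)·((-4)·8 - 0·0) = (-4)·(-576) - 20·224 + (-72)·(-32) = 128
Since det(C) ≠ 0, rank(C) = 3 and the system is completely controllable.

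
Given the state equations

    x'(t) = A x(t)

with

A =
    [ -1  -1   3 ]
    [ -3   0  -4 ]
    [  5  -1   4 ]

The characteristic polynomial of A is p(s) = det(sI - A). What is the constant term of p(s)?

-21

Expand det(sI - A) for the 3×3 matrix.
p(s) = s^3 - 3s^2 - 26s - 21.
(Check: constant term = det(-A) = (-1)^3 det A = -21; coefficient of s^2 = -tr A = -3.)
The constant term is -21.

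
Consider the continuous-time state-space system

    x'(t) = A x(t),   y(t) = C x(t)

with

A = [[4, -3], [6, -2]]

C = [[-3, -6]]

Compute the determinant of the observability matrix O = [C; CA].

CA = [[-48, 21]]
Observability matrix O = [C; CA] = [[-3, -6], [-48, 21]]
det(O) = (-3)·21 - (-6)·(-48) = -63 - 288 = -351
Since det(O) ≠ 0, rank(O) = 2 and the system is completely observable.

-351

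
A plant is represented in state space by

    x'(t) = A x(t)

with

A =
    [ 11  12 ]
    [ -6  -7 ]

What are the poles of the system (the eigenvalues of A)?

det(sI - A) = s^2 - (tr A)s + det A, with tr A = 11 + (-7) = 4 and det A = 11·(-7) - 12·(-6) = -77 - (-72) = -5.
So p(s) = det(sI - A) = s^2 - 4s - 5.
Factor s^2 - 4s - 5: two numbers with sum 4 and product -5 are 5 and -1, so s^2 - 4s - 5 = (s - 5)(s + 1).
Hence p(s) = (s - 5) (s + 1), with roots -1, 5.
At least one eigenvalue has non-negative real part, so the system is not asymptotically stable.

-1, 5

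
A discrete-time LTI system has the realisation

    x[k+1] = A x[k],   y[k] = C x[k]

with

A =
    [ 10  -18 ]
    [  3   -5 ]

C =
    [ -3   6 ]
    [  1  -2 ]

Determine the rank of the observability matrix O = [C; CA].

1

CA = [[-12, 24], [4, -8]]
Observability matrix O = [C; CA] = [[-3, 6], [1, -2], [-12, 24], [4, -8]]
Every row of O is a scalar multiple of row 1 = [-3, 6] (multipliers 1, -1/3, 4, -4/3), so the rows span a one-dimensional space.
O ≠ 0, hence rank(O) = 1.
rank(O) = 1 < n = 2, so the pair (A, C) is not completely observable.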